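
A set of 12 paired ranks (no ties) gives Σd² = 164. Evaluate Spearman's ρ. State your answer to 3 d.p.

0.427

ρ = 1 − 6Σd² / [n(n²−1)] = 1 − 6×164 / (12×143)
  = 1 − 984/1716 = 1 − 0.5734 ≈ 0.427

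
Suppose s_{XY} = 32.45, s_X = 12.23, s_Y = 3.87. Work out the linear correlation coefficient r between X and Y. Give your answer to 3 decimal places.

0.686

r = Cov(X,Y) / (s_X · s_Y) = 32.45 / (12.23 × 3.87)
  = 32.45 / 47.3301 ≈ 0.686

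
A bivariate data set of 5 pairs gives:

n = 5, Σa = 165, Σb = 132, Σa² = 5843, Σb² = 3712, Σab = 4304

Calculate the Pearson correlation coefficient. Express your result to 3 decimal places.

-0.173

r = (nΣab − ΣaΣb) / √[(nΣa² − (Σa)²)(nΣb² − (Σb)²)]
Numerator: 5×4304 − 165×132 = -260
Denominator: √[(29215 − 27225)(18560 − 17424)] = √[1990 × 1136] = 1503.5425
r = -260 / 1503.5425 ≈ -0.173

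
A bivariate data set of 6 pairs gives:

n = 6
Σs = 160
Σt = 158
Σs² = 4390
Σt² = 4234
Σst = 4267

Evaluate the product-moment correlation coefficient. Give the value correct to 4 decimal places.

0.5643

r = (nΣst − ΣsΣt) / √[(nΣs² − (Σs)²)(nΣt² − (Σt)²)]
Numerator: 6×4267 − 160×158 = 322
Denominator: √[(26340 − 25600)(25404 − 24964)] = √[740 × 440] = 570.6137
r = 322 / 570.6137 ≈ 0.5643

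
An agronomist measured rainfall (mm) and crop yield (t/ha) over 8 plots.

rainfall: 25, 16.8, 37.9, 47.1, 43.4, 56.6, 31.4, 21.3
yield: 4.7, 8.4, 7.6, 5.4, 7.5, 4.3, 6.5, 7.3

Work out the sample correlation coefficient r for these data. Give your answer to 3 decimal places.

-0.532

n = 8, Σx = 279.5, Σy = 51.7, Σx² = 11088.83, Σy² = 349.85, Σxy = 1729.47
nΣxy − ΣxΣy = 13835.76 − 14450.15 = -614.39
nΣx² − (Σx)² = 88710.64 − 78120.25 = 10590.39; nΣy² − (Σy)² = 2798.8 − 2672.89 = 125.91
r = -614.39 / √(10590.39 × 125.91) = -614.39 / 1154.7450 ≈ -0.532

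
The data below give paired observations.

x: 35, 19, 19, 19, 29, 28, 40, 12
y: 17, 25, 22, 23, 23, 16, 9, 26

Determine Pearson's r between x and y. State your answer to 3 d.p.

-0.879

n = 8, Σx = 201, Σy = 161, Σx² = 5677, Σy² = 3469, Σxy = 3712
nΣxy − ΣxΣy = 29696 − 32361 = -2665
nΣx² − (Σx)² = 45416 − 40401 = 5015; nΣy² − (Σy)² = 27752 − 25921 = 1831
r = -2665 / √(5015 × 1831) = -2665 / 3030.2582 ≈ -0.879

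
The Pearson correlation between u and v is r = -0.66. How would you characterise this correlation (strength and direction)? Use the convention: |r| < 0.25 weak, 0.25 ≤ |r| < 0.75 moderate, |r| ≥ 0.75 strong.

r = -0.66 < 0 so the relationship is negative.
|r| = 0.66, which falls in the moderate range.

moderate negative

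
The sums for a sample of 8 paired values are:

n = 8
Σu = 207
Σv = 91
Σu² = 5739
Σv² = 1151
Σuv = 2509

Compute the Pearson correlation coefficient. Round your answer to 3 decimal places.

r = (nΣuv − ΣuΣv) / √[(nΣu² − (Σu)²)(nΣv² − (Σv)²)]
Numerator: 8×2509 − 207×91 = 1235
Denominator: √[(45912 − 42849)(9208 − 8281)] = √[3063 × 927] = 1685.0522
r = 1235 / 1685.0522 ≈ 0.733

0.733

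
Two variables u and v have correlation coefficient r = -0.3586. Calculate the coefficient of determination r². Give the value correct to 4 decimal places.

r² = (-0.3586)² = 0.1286

0.1286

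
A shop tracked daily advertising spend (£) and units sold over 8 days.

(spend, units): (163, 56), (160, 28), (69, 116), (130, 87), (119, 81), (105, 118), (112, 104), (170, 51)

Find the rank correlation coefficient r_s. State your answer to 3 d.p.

Rank spend: 7, 6, 1, 5, 4, 2, 3, 8
Rank units: 3, 1, 7, 5, 4, 8, 6, 2
d = rank(spend) − rank(units): 4, 5, -6, 0, 0, -6, -3, 6; Σd² = 158
ρ = 1 − 6Σd² / [n(n²−1)] = 1 − 6×158 / (8×63) = 1 − 948/504 ≈ -0.881

-0.881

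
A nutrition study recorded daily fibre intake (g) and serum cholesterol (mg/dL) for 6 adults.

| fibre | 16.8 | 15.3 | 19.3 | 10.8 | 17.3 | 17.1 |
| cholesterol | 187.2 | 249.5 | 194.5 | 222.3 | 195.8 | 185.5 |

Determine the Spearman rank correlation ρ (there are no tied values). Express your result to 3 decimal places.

Rank fibre: 3, 2, 6, 1, 5, 4
Rank cholesterol: 2, 6, 3, 5, 4, 1
d = rank(fibre) − rank(cholesterol): 1, -4, 3, -4, 1, 3; Σd² = 52
ρ = 1 − 6Σd² / [n(n²−1)] = 1 − 6×52 / (6×35) = 1 − 312/210 ≈ -0.486

-0.486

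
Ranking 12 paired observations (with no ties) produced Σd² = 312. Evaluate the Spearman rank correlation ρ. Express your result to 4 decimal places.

ρ = 1 − 6Σd² / [n(n²−1)] = 1 − 6×312 / (12×143)
  = 1 − 1872/1716 = 1 − 1.09091 ≈ -0.0909

-0.0909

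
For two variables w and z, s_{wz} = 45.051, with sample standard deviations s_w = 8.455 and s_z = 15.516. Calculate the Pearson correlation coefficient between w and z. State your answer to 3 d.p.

r = Cov(w,z) / (s_w · s_z) = 45.051 / (8.455 × 15.516)
  = 45.051 / 131.1878 ≈ 0.343

0.343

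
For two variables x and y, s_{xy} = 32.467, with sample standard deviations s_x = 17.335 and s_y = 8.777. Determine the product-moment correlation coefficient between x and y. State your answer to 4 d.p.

r = Cov(x,y) / (s_x · s_y) = 32.467 / (17.335 × 8.777)
  = 32.467 / 152.1493 ≈ 0.2134

0.2134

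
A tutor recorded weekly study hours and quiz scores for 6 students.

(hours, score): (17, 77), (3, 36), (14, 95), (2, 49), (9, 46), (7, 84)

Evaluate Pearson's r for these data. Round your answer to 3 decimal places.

n = 6, Σx = 52, Σy = 387, Σx² = 628, Σy² = 27823, Σxy = 3847
nΣxy − ΣxΣy = 23082 − 20124 = 2958
nΣx² − (Σx)² = 3768 − 2704 = 1064; nΣy² − (Σy)² = 166938 − 149769 = 17169
r = 2958 / √(1064 × 17169) = 2958 / 4274.0866 ≈ 0.692

0.692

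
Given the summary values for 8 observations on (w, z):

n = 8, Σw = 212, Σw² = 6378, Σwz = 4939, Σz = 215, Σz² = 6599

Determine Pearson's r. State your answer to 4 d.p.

-0.9603

r = (nΣwz − ΣwΣz) / √[(nΣw² − (Σw)²)(nΣz² − (Σz)²)]
Numerator: 8×4939 − 212×215 = -6068
Denominator: √[(51024 − 44944)(52792 − 46225)] = √[6080 × 6567] = 6318.8100
r = -6068 / 6318.8100 ≈ -0.9603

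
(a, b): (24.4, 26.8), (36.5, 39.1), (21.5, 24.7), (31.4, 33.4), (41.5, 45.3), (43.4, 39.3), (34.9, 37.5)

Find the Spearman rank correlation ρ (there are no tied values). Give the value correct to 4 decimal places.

Rank a: 2, 5, 1, 3, 6, 7, 4
Rank b: 2, 5, 1, 3, 7, 6, 4
d = rank(a) − rank(b): 0, 0, 0, 0, -1, 1, 0; Σd² = 2
ρ = 1 − 6Σd² / [n(n²−1)] = 1 − 6×2 / (7×48) = 1 − 12/336 ≈ 0.9643

0.9643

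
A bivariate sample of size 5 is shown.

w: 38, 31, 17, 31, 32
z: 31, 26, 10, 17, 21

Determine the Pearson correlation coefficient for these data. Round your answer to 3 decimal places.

n = 5, Σw = 149, Σz = 105, Σw² = 4679, Σz² = 2467, Σwz = 3353
nΣwz − ΣwΣz = 16765 − 15645 = 1120
nΣw² − (Σw)² = 23395 − 22201 = 1194; nΣz² − (Σz)² = 12335 − 11025 = 1310
r = 1120 / √(1194 × 1310) = 1120 / 1250.6558 ≈ 0.896

0.896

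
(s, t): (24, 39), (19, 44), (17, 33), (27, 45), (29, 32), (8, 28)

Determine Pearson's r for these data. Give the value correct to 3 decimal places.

n = 6, Σs = 124, Σt = 221, Σs² = 2860, Σt² = 8379, Σst = 4700
nΣst − ΣsΣt = 28200 − 27404 = 796
nΣs² − (Σs)² = 17160 − 15376 = 1784; nΣt² − (Σt)² = 50274 − 48841 = 1433
r = 796 / √(1784 × 1433) = 796 / 1598.8971 ≈ 0.498

0.498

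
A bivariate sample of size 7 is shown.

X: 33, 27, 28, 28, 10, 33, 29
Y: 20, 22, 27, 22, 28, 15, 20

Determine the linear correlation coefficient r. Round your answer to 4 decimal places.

-0.7450

n = 7, ΣX = 188, ΣY = 154, ΣX² = 5416, ΣY² = 3506, ΣXY = 3981
nΣXY − ΣXΣY = 27867 − 28952 = -1085
nΣX² − (ΣX)² = 37912 − 35344 = 2568; nΣY² − (ΣY)² = 24542 − 23716 = 826
r = -1085 / √(2568 × 826) = -1085 / 1456.4230 ≈ -0.7450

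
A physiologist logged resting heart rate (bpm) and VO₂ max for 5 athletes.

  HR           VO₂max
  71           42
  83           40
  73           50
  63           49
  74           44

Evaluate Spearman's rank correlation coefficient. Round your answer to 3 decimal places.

Rank HR: 2, 5, 3, 1, 4
Rank VO₂max: 2, 1, 5, 4, 3
d = rank(HR) − rank(VO₂max): 0, 4, -2, -3, 1; Σd² = 30
ρ = 1 − 6Σd² / [n(n²−1)] = 1 − 6×30 / (5×24) = 1 − 180/120 ≈ -0.500

-0.500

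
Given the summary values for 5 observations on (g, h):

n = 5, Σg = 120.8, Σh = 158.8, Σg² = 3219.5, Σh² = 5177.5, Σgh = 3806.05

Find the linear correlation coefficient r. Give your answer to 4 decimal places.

-0.1522

r = (nΣgh − ΣgΣh) / √[(nΣg² − (Σg)²)(nΣh² − (Σh)²)]
Numerator: 5×3806.05 − 120.8×158.8 = -152.79
Denominator: √[(16097.5 − 14592.64)(25887.5 − 25217.44)] = √[1504.86 × 670.06] = 1004.1646
r = -152.79 / 1004.1646 ≈ -0.1522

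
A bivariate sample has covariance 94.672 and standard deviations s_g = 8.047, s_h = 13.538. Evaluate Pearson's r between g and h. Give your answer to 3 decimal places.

r = Cov(g,h) / (s_g · s_h) = 94.672 / (8.047 × 13.538)
  = 94.672 / 108.9403 ≈ 0.869

0.869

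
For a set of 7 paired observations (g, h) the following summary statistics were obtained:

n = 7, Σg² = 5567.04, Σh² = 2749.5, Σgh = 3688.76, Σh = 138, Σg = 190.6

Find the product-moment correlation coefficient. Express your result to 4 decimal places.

r = (nΣgh − ΣgΣh) / √[(nΣg² − (Σg)²)(nΣh² − (Σh)²)]
Numerator: 7×3688.76 − 190.6×138 = -481.48
Denominator: √[(38969.28 − 36328.36)(19246.5 − 19044)] = √[2640.92 × 202.5] = 731.2908
r = -481.48 / 731.2908 ≈ -0.6584

-0.6584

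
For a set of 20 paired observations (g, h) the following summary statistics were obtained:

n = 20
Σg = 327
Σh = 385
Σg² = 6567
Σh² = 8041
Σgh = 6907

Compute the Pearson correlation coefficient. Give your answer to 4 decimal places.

r = (nΣgh − ΣgΣh) / √[(nΣg² − (Σg)²)(nΣh² − (Σh)²)]
Numerator: 20×6907 − 327×385 = 12245
Denominator: √[(131340 − 106929)(160820 − 148225)] = √[24411 × 12595] = 17534.4388
r = 12245 / 17534.4388 ≈ 0.6983

0.6983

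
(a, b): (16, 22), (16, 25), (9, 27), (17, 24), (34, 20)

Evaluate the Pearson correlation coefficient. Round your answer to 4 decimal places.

-0.8785

n = 5, Σa = 92, Σb = 118, Σa² = 2038, Σb² = 2814, Σab = 2083
nΣab − ΣaΣb = 10415 − 10856 = -441
nΣa² − (Σa)² = 10190 − 8464 = 1726; nΣb² − (Σb)² = 14070 − 13924 = 146
r = -441 / √(1726 × 146) = -441 / 501.9920 ≈ -0.8785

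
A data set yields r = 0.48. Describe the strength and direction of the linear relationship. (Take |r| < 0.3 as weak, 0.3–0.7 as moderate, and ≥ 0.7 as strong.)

r = 0.48 > 0 so the relationship is positive.
|r| = 0.48, which falls in the moderate range.

moderate positive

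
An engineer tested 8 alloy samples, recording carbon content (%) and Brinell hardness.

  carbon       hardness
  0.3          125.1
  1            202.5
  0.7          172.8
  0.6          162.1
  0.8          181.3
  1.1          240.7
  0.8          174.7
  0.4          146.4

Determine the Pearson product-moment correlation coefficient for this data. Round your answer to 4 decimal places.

n = 8, Σx = 5.7, Σy = 1405.6, Σx² = 4.59, Σy² = 255551.74, Σxy = 1066.38
nΣxy − ΣxΣy = 8531.04 − 8011.92 = 519.12
nΣx² − (Σx)² = 36.72 − 32.49 = 4.23; nΣy² − (Σy)² = 2044413.92 − 1975711.36 = 68702.56
r = 519.12 / √(4.23 × 68702.56) = 519.12 / 539.0843 ≈ 0.9630

0.9630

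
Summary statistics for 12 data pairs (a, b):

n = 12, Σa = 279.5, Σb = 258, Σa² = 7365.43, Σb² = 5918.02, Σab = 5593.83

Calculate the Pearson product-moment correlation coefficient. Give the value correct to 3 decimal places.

r = (nΣab − ΣaΣb) / √[(nΣa² − (Σa)²)(nΣb² − (Σb)²)]
Numerator: 12×5593.83 − 279.5×258 = -4985.04
Denominator: √[(88385.16 − 78120.25)(71016.24 − 66564)] = √[10264.91 × 4452.24] = 6760.3138
r = -4985.04 / 6760.3138 ≈ -0.737

-0.737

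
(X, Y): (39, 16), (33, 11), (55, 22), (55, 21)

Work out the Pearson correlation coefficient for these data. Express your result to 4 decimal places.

0.9776

n = 4, ΣX = 182, ΣY = 70, ΣX² = 8660, ΣY² = 1302, ΣXY = 3352
nΣXY − ΣXΣY = 13408 − 12740 = 668
nΣX² − (ΣX)² = 34640 − 33124 = 1516; nΣY² − (ΣY)² = 5208 − 4900 = 308
r = 668 / √(1516 × 308) = 668 / 683.3213 ≈ 0.9776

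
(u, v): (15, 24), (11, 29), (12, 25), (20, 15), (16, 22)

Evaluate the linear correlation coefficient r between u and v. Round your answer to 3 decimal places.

-0.968

n = 5, Σu = 74, Σv = 115, Σu² = 1146, Σv² = 2751, Σuv = 1631
nΣuv − ΣuΣv = 8155 − 8510 = -355
nΣu² − (Σu)² = 5730 − 5476 = 254; nΣv² − (Σv)² = 13755 − 13225 = 530
r = -355 / √(254 × 530) = -355 / 366.9060 ≈ -0.968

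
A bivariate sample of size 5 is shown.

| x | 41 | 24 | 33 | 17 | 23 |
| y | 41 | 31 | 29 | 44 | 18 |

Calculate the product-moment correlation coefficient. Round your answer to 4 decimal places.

n = 5, Σx = 138, Σy = 163, Σx² = 4164, Σy² = 5743, Σxy = 4544
nΣxy − ΣxΣy = 22720 − 22494 = 226
nΣx² − (Σx)² = 20820 − 19044 = 1776; nΣy² − (Σy)² = 28715 − 26569 = 2146
r = 226 / √(1776 × 2146) = 226 / 1952.2541 ≈ 0.1158

0.1158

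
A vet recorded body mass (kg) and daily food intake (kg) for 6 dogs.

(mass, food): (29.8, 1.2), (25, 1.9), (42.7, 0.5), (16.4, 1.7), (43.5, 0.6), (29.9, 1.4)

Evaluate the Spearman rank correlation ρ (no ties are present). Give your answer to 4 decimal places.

Rank mass: 3, 2, 5, 1, 6, 4
Rank food: 3, 6, 1, 5, 2, 4
d = rank(mass) − rank(food): 0, -4, 4, -4, 4, 0; Σd² = 64
ρ = 1 − 6Σd² / [n(n²−1)] = 1 − 6×64 / (6×35) = 1 − 384/210 ≈ -0.8286

-0.8286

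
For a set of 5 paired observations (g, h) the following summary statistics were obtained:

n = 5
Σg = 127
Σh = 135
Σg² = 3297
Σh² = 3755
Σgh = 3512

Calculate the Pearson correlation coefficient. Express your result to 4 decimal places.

r = (nΣgh − ΣgΣh) / √[(nΣg² − (Σg)²)(nΣh² − (Σh)²)]
Numerator: 5×3512 − 127×135 = 415
Denominator: √[(16485 − 16129)(18775 − 18225)] = √[356 × 550] = 442.4929
r = 415 / 442.4929 ≈ 0.9379

0.9379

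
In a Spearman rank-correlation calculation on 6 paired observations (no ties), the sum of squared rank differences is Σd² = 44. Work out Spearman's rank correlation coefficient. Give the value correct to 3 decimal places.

-0.257

ρ = 1 − 6Σd² / [n(n²−1)] = 1 − 6×44 / (6×35)
  = 1 − 264/210 = 1 − 1.2571 ≈ -0.257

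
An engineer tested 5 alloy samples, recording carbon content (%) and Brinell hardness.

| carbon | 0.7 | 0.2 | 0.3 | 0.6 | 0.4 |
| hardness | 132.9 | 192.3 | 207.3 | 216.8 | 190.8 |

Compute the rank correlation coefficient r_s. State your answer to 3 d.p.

-0.300

Rank carbon: 5, 1, 2, 4, 3
Rank hardness: 1, 3, 4, 5, 2
d = rank(carbon) − rank(hardness): 4, -2, -2, -1, 1; Σd² = 26
ρ = 1 − 6Σd² / [n(n²−1)] = 1 − 6×26 / (5×24) = 1 − 156/120 ≈ -0.300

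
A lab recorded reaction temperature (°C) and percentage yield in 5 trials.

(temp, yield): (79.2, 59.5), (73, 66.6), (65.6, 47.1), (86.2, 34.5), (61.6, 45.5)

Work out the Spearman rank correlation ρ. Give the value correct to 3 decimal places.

Rank temp: 4, 3, 2, 5, 1
Rank yield: 4, 5, 3, 1, 2
d = rank(temp) − rank(yield): 0, -2, -1, 4, -1; Σd² = 22
ρ = 1 − 6Σd² / [n(n²−1)] = 1 − 6×22 / (5×24) = 1 − 132/120 ≈ -0.100

-0.100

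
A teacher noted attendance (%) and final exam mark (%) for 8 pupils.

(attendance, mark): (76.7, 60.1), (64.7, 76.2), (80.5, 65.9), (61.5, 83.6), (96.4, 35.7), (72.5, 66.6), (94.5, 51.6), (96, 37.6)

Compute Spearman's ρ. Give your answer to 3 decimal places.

Rank attendance: 4, 2, 5, 1, 8, 3, 6, 7
Rank mark: 4, 7, 5, 8, 1, 6, 3, 2
d = rank(attendance) − rank(mark): 0, -5, 0, -7, 7, -3, 3, 5; Σd² = 166
ρ = 1 − 6Σd² / [n(n²−1)] = 1 − 6×166 / (8×63) = 1 − 996/504 ≈ -0.976

-0.976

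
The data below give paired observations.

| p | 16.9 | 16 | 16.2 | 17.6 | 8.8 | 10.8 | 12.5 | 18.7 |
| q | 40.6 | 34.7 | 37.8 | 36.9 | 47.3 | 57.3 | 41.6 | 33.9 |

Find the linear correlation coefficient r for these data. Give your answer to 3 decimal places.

n = 8, Σp = 117.5, Σq = 330.1, Σp² = 1813.83, Σq² = 14043.25, Σpq = 4692.15
nΣpq − ΣpΣq = 37537.2 − 38786.75 = -1249.55
nΣp² − (Σp)² = 14510.64 − 13806.25 = 704.39; nΣq² − (Σq)² = 112346 − 108966.01 = 3379.99
r = -1249.55 / √(704.39 × 3379.99) = -1249.55 / 1542.9942 ≈ -0.810

-0.810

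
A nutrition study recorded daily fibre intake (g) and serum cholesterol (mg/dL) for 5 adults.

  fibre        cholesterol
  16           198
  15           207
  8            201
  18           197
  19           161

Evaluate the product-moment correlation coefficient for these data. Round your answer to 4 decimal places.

n = 5, Σx = 76, Σy = 964, Σx² = 1230, Σy² = 187184, Σxy = 14486
nΣxy − ΣxΣy = 72430 − 73264 = -834
nΣx² − (Σx)² = 6150 − 5776 = 374; nΣy² − (Σy)² = 935920 − 929296 = 6624
r = -834 / √(374 × 6624) = -834 / 1573.9682 ≈ -0.5299

-0.5299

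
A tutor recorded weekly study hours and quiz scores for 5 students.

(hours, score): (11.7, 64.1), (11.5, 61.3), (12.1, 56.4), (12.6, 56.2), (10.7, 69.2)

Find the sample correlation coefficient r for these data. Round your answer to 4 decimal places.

-0.9311

n = 5, Σx = 58.6, Σy = 307.2, Σx² = 688.8, Σy² = 18994.54, Σxy = 3585.92
nΣxy − ΣxΣy = 17929.6 − 18001.92 = -72.32
nΣx² − (Σx)² = 3444 − 3433.96 = 10.04; nΣy² − (Σy)² = 94972.7 − 94371.84 = 600.86
r = -72.32 / √(10.04 × 600.86) = -72.32 / 77.6700 ≈ -0.9311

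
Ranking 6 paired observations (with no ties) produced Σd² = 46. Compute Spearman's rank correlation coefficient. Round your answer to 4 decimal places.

-0.3143

ρ = 1 − 6Σd² / [n(n²−1)] = 1 − 6×46 / (6×35)
  = 1 − 276/210 = 1 − 1.31429 ≈ -0.3143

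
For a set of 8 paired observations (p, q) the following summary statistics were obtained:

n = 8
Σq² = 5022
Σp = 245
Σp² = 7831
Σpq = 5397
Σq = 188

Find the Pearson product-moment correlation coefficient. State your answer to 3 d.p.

r = (nΣpq − ΣpΣq) / √[(nΣp² − (Σp)²)(nΣq² − (Σq)²)]
Numerator: 8×5397 − 245×188 = -2884
Denominator: √[(62648 − 60025)(40176 − 35344)] = √[2623 × 4832] = 3560.1034
r = -2884 / 3560.1034 ≈ -0.810

-0.810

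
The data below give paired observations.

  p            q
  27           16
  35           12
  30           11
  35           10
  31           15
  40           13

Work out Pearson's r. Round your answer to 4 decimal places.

n = 6, Σp = 198, Σq = 77, Σp² = 6640, Σq² = 1015, Σpq = 2517
nΣpq − ΣpΣq = 15102 − 15246 = -144
nΣp² − (Σp)² = 39840 − 39204 = 636; nΣq² − (Σq)² = 6090 − 5929 = 161
r = -144 / √(636 × 161) = -144 / 319.9937 ≈ -0.4500

-0.4500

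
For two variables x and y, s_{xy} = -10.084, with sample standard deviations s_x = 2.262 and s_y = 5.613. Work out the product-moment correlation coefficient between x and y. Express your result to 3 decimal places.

r = Cov(x,y) / (s_x · s_y) = -10.084 / (2.262 × 5.613)
  = -10.084 / 12.6966 ≈ -0.794

-0.794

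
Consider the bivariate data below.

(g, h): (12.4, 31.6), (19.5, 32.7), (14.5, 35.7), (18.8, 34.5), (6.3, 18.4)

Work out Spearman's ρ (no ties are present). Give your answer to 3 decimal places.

0.600

Rank g: 2, 5, 3, 4, 1
Rank h: 2, 3, 5, 4, 1
d = rank(g) − rank(h): 0, 2, -2, 0, 0; Σd² = 8
ρ = 1 − 6Σd² / [n(n²−1)] = 1 − 6×8 / (5×24) = 1 − 48/120 ≈ 0.600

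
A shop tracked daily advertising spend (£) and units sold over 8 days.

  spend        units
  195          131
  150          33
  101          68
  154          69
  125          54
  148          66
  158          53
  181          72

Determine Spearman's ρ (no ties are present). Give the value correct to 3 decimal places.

Rank spend: 8, 4, 1, 5, 2, 3, 6, 7
Rank units: 8, 1, 5, 6, 3, 4, 2, 7
d = rank(spend) − rank(units): 0, 3, -4, -1, -1, -1, 4, 0; Σd² = 44
ρ = 1 − 6Σd² / [n(n²−1)] = 1 − 6×44 / (8×63) = 1 − 264/504 ≈ 0.476

0.476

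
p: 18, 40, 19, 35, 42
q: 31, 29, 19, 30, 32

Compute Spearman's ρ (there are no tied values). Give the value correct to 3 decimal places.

0.300

Rank p: 1, 4, 2, 3, 5
Rank q: 4, 2, 1, 3, 5
d = rank(p) − rank(q): -3, 2, 1, 0, 0; Σd² = 14
ρ = 1 − 6Σd² / [n(n²−1)] = 1 − 6×14 / (5×24) = 1 − 84/120 ≈ 0.300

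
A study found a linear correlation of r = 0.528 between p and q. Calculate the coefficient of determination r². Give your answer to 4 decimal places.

r² = (0.528)² = 0.2788

0.2788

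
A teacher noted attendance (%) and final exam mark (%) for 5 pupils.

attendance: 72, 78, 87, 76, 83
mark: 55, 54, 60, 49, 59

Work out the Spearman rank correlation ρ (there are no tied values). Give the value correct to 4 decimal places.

Rank attendance: 1, 3, 5, 2, 4
Rank mark: 3, 2, 5, 1, 4
d = rank(attendance) − rank(mark): -2, 1, 0, 1, 0; Σd² = 6
ρ = 1 − 6Σd² / [n(n²−1)] = 1 − 6×6 / (5×24) = 1 − 36/120 ≈ 0.7000

0.7000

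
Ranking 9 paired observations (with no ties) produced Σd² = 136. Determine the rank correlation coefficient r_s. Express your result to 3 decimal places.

ρ = 1 − 6Σd² / [n(n²−1)] = 1 − 6×136 / (9×80)
  = 1 − 816/720 = 1 − 1.1333 ≈ -0.133

-0.133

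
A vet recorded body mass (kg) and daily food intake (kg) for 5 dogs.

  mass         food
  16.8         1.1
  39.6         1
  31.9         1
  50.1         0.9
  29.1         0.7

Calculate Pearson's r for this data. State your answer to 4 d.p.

-0.2675

n = 5, Σx = 167.5, Σy = 4.7, Σx² = 6224.83, Σy² = 4.51, Σxy = 155.44
nΣxy − ΣxΣy = 777.2 − 787.25 = -10.05
nΣx² − (Σx)² = 31124.15 − 28056.25 = 3067.9; nΣy² − (Σy)² = 22.55 − 22.09 = 0.46
r = -10.05 / √(3067.9 × 0.46) = -10.05 / 37.5664 ≈ -0.2675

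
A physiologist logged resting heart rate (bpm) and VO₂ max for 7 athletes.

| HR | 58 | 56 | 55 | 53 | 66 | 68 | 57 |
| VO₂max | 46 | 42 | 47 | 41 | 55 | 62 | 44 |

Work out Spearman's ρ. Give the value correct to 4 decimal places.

0.7857

Rank HR: 5, 3, 2, 1, 6, 7, 4
Rank VO₂max: 4, 2, 5, 1, 6, 7, 3
d = rank(HR) − rank(VO₂max): 1, 1, -3, 0, 0, 0, 1; Σd² = 12
ρ = 1 − 6Σd² / [n(n²−1)] = 1 − 6×12 / (7×48) = 1 − 72/336 ≈ 0.7857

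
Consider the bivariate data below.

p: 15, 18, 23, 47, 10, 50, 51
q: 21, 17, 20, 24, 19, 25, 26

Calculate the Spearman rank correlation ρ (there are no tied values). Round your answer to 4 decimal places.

Rank p: 2, 3, 4, 5, 1, 6, 7
Rank q: 4, 1, 3, 5, 2, 6, 7
d = rank(p) − rank(q): -2, 2, 1, 0, -1, 0, 0; Σd² = 10
ρ = 1 − 6Σd² / [n(n²−1)] = 1 − 6×10 / (7×48) = 1 − 60/336 ≈ 0.8214

0.8214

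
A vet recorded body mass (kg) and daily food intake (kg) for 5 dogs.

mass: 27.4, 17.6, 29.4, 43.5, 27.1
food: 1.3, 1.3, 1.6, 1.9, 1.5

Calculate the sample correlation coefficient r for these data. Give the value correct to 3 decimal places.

n = 5, Σx = 145, Σy = 7.6, Σx² = 4551.54, Σy² = 11.8, Σxy = 228.84
nΣxy − ΣxΣy = 1144.2 − 1102 = 42.2
nΣx² − (Σx)² = 22757.7 − 21025 = 1732.7; nΣy² − (Σy)² = 59 − 57.76 = 1.24
r = 42.2 / √(1732.7 × 1.24) = 42.2 / 46.3524 ≈ 0.910

0.910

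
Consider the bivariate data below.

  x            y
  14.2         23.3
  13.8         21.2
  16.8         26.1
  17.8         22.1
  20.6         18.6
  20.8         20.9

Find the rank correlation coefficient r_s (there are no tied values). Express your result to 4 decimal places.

-0.5429

Rank x: 2, 1, 3, 4, 5, 6
Rank y: 5, 3, 6, 4, 1, 2
d = rank(x) − rank(y): -3, -2, -3, 0, 4, 4; Σd² = 54
ρ = 1 − 6Σd² / [n(n²−1)] = 1 − 6×54 / (6×35) = 1 − 324/210 ≈ -0.5429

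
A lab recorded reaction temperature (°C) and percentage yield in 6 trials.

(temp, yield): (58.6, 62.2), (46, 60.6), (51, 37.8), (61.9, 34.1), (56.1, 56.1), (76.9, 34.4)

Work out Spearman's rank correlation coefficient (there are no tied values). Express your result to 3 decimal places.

-0.543

Rank temp: 4, 1, 2, 5, 3, 6
Rank yield: 6, 5, 3, 1, 4, 2
d = rank(temp) − rank(yield): -2, -4, -1, 4, -1, 4; Σd² = 54
ρ = 1 − 6Σd² / [n(n²−1)] = 1 − 6×54 / (6×35) = 1 − 324/210 ≈ -0.543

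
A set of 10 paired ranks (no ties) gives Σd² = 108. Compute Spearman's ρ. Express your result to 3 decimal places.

ρ = 1 − 6Σd² / [n(n²−1)] = 1 − 6×108 / (10×99)
  = 1 − 648/990 = 1 − 0.6545 ≈ 0.345

0.345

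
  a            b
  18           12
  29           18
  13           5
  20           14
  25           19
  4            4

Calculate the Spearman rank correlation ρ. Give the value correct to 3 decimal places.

0.943

Rank a: 3, 6, 2, 4, 5, 1
Rank b: 3, 5, 2, 4, 6, 1
d = rank(a) − rank(b): 0, 1, 0, 0, -1, 0; Σd² = 2
ρ = 1 − 6Σd² / [n(n²−1)] = 1 − 6×2 / (6×35) = 1 − 12/210 ≈ 0.943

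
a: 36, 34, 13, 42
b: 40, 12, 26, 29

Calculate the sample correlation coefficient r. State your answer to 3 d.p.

n = 4, Σa = 125, Σb = 107, Σa² = 4385, Σb² = 3261, Σab = 3404
nΣab − ΣaΣb = 13616 − 13375 = 241
nΣa² − (Σa)² = 17540 − 15625 = 1915; nΣb² − (Σb)² = 13044 − 11449 = 1595
r = 241 / √(1915 × 1595) = 241 / 1747.6913 ≈ 0.138

0.138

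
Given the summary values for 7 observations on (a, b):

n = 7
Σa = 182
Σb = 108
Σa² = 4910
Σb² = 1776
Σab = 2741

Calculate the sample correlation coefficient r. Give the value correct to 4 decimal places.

-0.4794

r = (nΣab − ΣaΣb) / √[(nΣa² − (Σa)²)(nΣb² − (Σb)²)]
Numerator: 7×2741 − 182×108 = -469
Denominator: √[(34370 − 33124)(12432 − 11664)] = √[1246 × 768] = 978.2270
r = -469 / 978.2270 ≈ -0.4794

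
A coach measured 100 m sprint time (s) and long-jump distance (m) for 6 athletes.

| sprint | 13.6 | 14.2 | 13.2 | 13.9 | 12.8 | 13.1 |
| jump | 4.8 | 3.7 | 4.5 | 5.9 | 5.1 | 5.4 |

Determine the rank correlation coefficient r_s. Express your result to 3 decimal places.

Rank sprint: 4, 6, 3, 5, 1, 2
Rank jump: 3, 1, 2, 6, 4, 5
d = rank(sprint) − rank(jump): 1, 5, 1, -1, -3, -3; Σd² = 46
ρ = 1 − 6Σd² / [n(n²−1)] = 1 − 6×46 / (6×35) = 1 − 276/210 ≈ -0.314

-0.314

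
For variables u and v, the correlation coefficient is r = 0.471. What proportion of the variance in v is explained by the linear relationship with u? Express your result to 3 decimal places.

r² = (0.471)² = 0.222

0.222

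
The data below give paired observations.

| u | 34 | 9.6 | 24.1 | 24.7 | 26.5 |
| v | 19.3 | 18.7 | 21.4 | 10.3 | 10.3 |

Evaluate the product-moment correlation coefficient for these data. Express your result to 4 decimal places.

-0.1256

n = 5, Σu = 118.9, Σv = 80, Σu² = 3141.31, Σv² = 1392.32, Σuv = 1878.82
nΣuv − ΣuΣv = 9394.1 − 9512 = -117.9
nΣu² − (Σu)² = 15706.55 − 14137.21 = 1569.34; nΣv² − (Σv)² = 6961.6 − 6400 = 561.6
r = -117.9 / √(1569.34 × 561.6) = -117.9 / 938.7978 ≈ -0.1256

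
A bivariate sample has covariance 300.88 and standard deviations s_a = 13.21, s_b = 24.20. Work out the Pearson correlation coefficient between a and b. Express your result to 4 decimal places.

r = Cov(a,b) / (s_a · s_b) = 300.88 / (13.21 × 24.20)
  = 300.88 / 319.6820 ≈ 0.9412

0.9412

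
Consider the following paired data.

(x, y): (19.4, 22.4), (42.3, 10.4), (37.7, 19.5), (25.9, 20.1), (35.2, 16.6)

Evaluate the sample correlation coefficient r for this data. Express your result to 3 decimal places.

n = 5, Σx = 160.5, Σy = 89, Σx² = 5496.79, Σy² = 1669.74, Σxy = 2714.54
nΣxy − ΣxΣy = 13572.7 − 14284.5 = -711.8
nΣx² − (Σx)² = 27483.95 − 25760.25 = 1723.7; nΣy² − (Σy)² = 8348.7 − 7921 = 427.7
r = -711.8 / √(1723.7 × 427.7) = -711.8 / 858.6189 ≈ -0.829

-0.829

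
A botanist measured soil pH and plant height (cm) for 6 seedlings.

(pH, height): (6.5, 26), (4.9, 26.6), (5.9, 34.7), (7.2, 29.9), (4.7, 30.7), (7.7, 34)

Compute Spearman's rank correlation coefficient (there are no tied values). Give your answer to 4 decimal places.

0.0857

Rank pH: 4, 2, 3, 5, 1, 6
Rank height: 1, 2, 6, 3, 4, 5
d = rank(pH) − rank(height): 3, 0, -3, 2, -3, 1; Σd² = 32
ρ = 1 − 6Σd² / [n(n²−1)] = 1 − 6×32 / (6×35) = 1 − 192/210 ≈ 0.0857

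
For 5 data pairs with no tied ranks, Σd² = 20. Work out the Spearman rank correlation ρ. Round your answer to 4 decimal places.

0.0000

ρ = 1 − 6Σd² / [n(n²−1)] = 1 − 6×20 / (5×24)
  = 1 − 120/120 = 1 − 1.00000 ≈ 0.0000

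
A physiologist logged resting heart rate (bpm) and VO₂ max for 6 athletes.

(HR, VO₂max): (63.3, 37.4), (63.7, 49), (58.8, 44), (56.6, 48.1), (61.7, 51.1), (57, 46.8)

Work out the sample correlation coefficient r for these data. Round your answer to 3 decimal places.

n = 6, Σx = 361.1, Σy = 276.4, Σx² = 21781.47, Σy² = 12850.82, Σxy = 16618.85
nΣxy − ΣxΣy = 99713.1 − 99808.04 = -94.94
nΣx² − (Σx)² = 130688.82 − 130393.21 = 295.61; nΣy² − (Σy)² = 77104.92 − 76396.96 = 707.96
r = -94.94 / √(295.61 × 707.96) = -94.94 / 457.4714 ≈ -0.208

-0.208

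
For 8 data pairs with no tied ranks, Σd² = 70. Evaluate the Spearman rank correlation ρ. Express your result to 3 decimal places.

0.167

ρ = 1 − 6Σd² / [n(n²−1)] = 1 − 6×70 / (8×63)
  = 1 − 420/504 = 1 − 0.8333 ≈ 0.167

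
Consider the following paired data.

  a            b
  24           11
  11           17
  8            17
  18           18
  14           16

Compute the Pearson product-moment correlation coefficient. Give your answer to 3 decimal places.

n = 5, Σa = 75, Σb = 79, Σa² = 1281, Σb² = 1279, Σab = 1135
nΣab − ΣaΣb = 5675 − 5925 = -250
nΣa² − (Σa)² = 6405 − 5625 = 780; nΣb² − (Σb)² = 6395 − 6241 = 154
r = -250 / √(780 × 154) = -250 / 346.5833 ≈ -0.721

-0.721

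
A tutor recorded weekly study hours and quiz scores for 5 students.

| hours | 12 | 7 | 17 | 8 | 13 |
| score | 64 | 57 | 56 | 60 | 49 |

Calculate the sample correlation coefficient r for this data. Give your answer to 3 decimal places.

-0.273

n = 5, Σx = 57, Σy = 286, Σx² = 715, Σy² = 16482, Σxy = 3236
nΣxy − ΣxΣy = 16180 − 16302 = -122
nΣx² − (Σx)² = 3575 − 3249 = 326; nΣy² − (Σy)² = 82410 − 81796 = 614
r = -122 / √(326 × 614) = -122 / 447.3969 ≈ -0.273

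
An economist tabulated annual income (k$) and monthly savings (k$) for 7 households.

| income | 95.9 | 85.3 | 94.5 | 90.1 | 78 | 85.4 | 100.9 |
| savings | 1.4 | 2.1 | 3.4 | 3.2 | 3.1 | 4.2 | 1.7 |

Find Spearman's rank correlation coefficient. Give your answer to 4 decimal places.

-0.3929

Rank income: 6, 2, 5, 4, 1, 3, 7
Rank savings: 1, 3, 6, 5, 4, 7, 2
d = rank(income) − rank(savings): 5, -1, -1, -1, -3, -4, 5; Σd² = 78
ρ = 1 − 6Σd² / [n(n²−1)] = 1 − 6×78 / (7×48) = 1 − 468/336 ≈ -0.3929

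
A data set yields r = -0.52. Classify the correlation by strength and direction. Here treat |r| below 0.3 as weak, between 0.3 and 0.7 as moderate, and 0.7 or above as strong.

r = -0.52 < 0 so the relationship is negative.
|r| = 0.52, which falls in the moderate range.

moderate negative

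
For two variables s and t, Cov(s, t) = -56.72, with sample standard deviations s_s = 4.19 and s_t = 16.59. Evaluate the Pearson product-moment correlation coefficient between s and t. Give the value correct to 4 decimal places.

r = Cov(s,t) / (s_s · s_t) = -56.72 / (4.19 × 16.59)
  = -56.72 / 69.5121 ≈ -0.8160

-0.8160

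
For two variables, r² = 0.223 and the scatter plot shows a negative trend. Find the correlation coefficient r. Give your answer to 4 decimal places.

|r| = √0.223 = 0.4722
The association is negative, so r = −0.4722.

-0.4722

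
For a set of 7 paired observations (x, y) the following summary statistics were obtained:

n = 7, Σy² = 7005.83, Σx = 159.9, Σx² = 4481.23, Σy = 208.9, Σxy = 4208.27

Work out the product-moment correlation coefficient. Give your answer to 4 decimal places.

-0.7048

r = (nΣxy − ΣxΣy) / √[(nΣx² − (Σx)²)(nΣy² − (Σy)²)]
Numerator: 7×4208.27 − 159.9×208.9 = -3945.22
Denominator: √[(31368.61 − 25568.01)(49040.81 − 43639.21)] = √[5800.6 × 5401.6] = 5597.5460
r = -3945.22 / 5597.5460 ≈ -0.7048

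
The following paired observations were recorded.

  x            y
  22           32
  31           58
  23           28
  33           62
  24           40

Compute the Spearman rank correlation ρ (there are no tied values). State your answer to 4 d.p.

0.9000

Rank x: 1, 4, 2, 5, 3
Rank y: 2, 4, 1, 5, 3
d = rank(x) − rank(y): -1, 0, 1, 0, 0; Σd² = 2
ρ = 1 − 6Σd² / [n(n²−1)] = 1 − 6×2 / (5×24) = 1 − 12/120 ≈ 0.9000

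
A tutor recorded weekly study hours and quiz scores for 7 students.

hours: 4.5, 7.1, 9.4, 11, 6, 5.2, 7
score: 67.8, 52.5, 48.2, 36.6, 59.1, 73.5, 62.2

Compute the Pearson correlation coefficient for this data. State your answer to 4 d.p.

n = 7, Σx = 50.2, Σy = 399.9, Σx² = 392.06, Σy² = 23779.79, Σxy = 2705.73
nΣxy − ΣxΣy = 18940.11 − 20074.98 = -1134.87
nΣx² − (Σx)² = 2744.42 − 2520.04 = 224.38; nΣy² − (Σy)² = 166458.53 − 159920.01 = 6538.52
r = -1134.87 / √(224.38 × 6538.52) = -1134.87 / 1211.2444 ≈ -0.9369

-0.9369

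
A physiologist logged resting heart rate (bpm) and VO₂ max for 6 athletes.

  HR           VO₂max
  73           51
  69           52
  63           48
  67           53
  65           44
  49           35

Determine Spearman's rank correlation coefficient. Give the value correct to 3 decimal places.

Rank HR: 6, 5, 2, 4, 3, 1
Rank VO₂max: 4, 5, 3, 6, 2, 1
d = rank(HR) − rank(VO₂max): 2, 0, -1, -2, 1, 0; Σd² = 10
ρ = 1 − 6Σd² / [n(n²−1)] = 1 − 6×10 / (6×35) = 1 − 60/210 ≈ 0.714

0.714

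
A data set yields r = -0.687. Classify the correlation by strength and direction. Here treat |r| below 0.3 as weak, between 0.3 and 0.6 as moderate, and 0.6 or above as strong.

strong negative

r = -0.687 < 0 so the relationship is negative.
|r| = 0.687, which falls in the strong range.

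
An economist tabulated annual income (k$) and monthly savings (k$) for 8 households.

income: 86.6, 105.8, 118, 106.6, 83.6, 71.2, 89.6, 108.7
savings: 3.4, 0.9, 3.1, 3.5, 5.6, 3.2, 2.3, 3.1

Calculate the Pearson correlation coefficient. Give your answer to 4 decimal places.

n = 8, Σx = 770.1, Σy = 25.1, Σx² = 75883.01, Σy² = 90.73, Σxy = 2367.61
nΣxy − ΣxΣy = 18940.88 − 19329.51 = -388.63
nΣx² − (Σx)² = 607064.08 − 593054.01 = 14010.07; nΣy² − (Σy)² = 725.84 − 630.01 = 95.83
r = -388.63 / √(14010.07 × 95.83) = -388.63 / 1158.6997 ≈ -0.3354

-0.3354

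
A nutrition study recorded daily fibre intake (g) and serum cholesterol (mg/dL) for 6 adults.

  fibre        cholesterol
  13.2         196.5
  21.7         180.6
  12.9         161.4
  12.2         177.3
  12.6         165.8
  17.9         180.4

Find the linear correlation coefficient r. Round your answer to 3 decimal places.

0.240

n = 6, Σx = 90.5, Σy = 1062, Σx² = 1439.55, Σy² = 188747.66, Σxy = 16076.18
nΣxy − ΣxΣy = 96457.08 − 96111 = 346.08
nΣx² − (Σx)² = 8637.3 − 8190.25 = 447.05; nΣy² − (Σy)² = 1132485.96 − 1127844 = 4641.96
r = 346.08 / √(447.05 × 4641.96) = 346.08 / 1440.5514 ≈ 0.240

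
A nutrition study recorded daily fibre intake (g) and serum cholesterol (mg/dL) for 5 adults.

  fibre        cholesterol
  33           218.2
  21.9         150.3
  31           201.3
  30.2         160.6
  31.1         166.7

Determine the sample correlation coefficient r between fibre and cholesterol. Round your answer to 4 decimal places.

n = 5, Σx = 147.2, Σy = 897.1, Σx² = 4408.86, Σy² = 164304.27, Σxy = 26766.96
nΣxy − ΣxΣy = 133834.8 − 132053.12 = 1781.68
nΣx² − (Σx)² = 22044.3 − 21667.84 = 376.46; nΣy² − (Σy)² = 821521.35 − 804788.41 = 16732.94
r = 1781.68 / √(376.46 × 16732.94) = 1781.68 / 2509.8372 ≈ 0.7099

0.7099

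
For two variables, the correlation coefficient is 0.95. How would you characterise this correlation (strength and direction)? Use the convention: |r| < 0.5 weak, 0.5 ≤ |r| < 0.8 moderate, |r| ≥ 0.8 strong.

r = 0.95 > 0 so the relationship is positive.
|r| = 0.95, which falls in the strong range.

strong positive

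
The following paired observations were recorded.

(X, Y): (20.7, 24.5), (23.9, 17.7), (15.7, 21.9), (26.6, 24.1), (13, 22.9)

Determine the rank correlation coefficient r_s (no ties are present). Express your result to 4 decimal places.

0.1000

Rank X: 3, 4, 2, 5, 1
Rank Y: 5, 1, 2, 4, 3
d = rank(X) − rank(Y): -2, 3, 0, 1, -2; Σd² = 18
ρ = 1 − 6Σd² / [n(n²−1)] = 1 − 6×18 / (5×24) = 1 − 108/120 ≈ 0.1000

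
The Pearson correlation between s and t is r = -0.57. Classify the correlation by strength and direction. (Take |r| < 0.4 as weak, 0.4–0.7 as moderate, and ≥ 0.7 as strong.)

moderate negative

r = -0.57 < 0 so the relationship is negative.
|r| = 0.57, which falls in the moderate range.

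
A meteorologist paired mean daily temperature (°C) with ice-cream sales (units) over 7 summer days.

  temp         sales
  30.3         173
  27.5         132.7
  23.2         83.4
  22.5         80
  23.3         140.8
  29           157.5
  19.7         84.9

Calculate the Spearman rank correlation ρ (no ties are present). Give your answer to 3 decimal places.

0.857

Rank temp: 7, 5, 3, 2, 4, 6, 1
Rank sales: 7, 4, 2, 1, 5, 6, 3
d = rank(temp) − rank(sales): 0, 1, 1, 1, -1, 0, -2; Σd² = 8
ρ = 1 − 6Σd² / [n(n²−1)] = 1 − 6×8 / (7×48) = 1 − 48/336 ≈ 0.857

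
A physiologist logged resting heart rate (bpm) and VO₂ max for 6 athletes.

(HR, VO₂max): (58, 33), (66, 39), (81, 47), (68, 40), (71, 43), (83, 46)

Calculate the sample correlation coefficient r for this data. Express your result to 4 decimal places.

0.9696

n = 6, Σx = 427, Σy = 248, Σx² = 30835, Σy² = 10384, Σxy = 17886
nΣxy − ΣxΣy = 107316 − 105896 = 1420
nΣx² − (Σx)² = 185010 − 182329 = 2681; nΣy² − (Σy)² = 62304 − 61504 = 800
r = 1420 / √(2681 × 800) = 1420 / 1464.5136 ≈ 0.9696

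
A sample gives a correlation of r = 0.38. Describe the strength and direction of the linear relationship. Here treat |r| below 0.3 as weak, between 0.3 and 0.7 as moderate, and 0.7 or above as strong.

moderate positive

r = 0.38 > 0 so the relationship is positive.
|r| = 0.38, which falls in the moderate range.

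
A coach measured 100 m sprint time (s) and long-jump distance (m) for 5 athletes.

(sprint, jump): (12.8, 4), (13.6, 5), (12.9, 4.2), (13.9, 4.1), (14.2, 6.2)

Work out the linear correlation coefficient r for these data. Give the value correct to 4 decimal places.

0.7157

n = 5, Σx = 67.4, Σy = 23.5, Σx² = 910.06, Σy² = 113.89, Σxy = 318.41
nΣxy − ΣxΣy = 1592.05 − 1583.9 = 8.15
nΣx² − (Σx)² = 4550.3 − 4542.76 = 7.54; nΣy² − (Σy)² = 569.45 − 552.25 = 17.2
r = 8.15 / √(7.54 × 17.2) = 8.15 / 11.3881 ≈ 0.7157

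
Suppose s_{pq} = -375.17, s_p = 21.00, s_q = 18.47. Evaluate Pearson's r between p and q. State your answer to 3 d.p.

r = Cov(p,q) / (s_p · s_q) = -375.17 / (21.00 × 18.47)
  = -375.17 / 387.8700 ≈ -0.967

-0.967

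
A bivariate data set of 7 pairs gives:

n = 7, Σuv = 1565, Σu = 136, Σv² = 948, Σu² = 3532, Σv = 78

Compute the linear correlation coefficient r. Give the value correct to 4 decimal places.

0.1871

r = (nΣuv − ΣuΣv) / √[(nΣu² − (Σu)²)(nΣv² − (Σv)²)]
Numerator: 7×1565 − 136×78 = 347
Denominator: √[(24724 − 18496)(6636 − 6084)] = √[6228 × 552] = 1854.1456
r = 347 / 1854.1456 ≈ 0.1871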